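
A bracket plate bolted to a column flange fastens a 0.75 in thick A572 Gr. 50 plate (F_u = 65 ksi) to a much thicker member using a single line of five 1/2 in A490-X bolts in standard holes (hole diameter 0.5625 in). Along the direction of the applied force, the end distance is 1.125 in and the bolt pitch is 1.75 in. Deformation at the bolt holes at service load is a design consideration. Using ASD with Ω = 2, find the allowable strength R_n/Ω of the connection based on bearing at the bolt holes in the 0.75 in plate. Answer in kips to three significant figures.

142 kips

Per bolt r_n = 1.2 l_c t F_u ≤ 2.4 d t F_u; upper limit = 2.4 × 0.5 × 0.75 × 65 = 58.5 kips.
Edge bolt: l_c = 1.125 − 0.5625/2 = 0.8438 in → 1.2 × 0.8438 × 0.75 × 65 = 49.36 → r_n = 49.36 kips.
Interior bolts: l_c = 1.75 − 0.5625 = 1.188 in → 1.2 × 1.188 × 0.75 × 65 = 69.47 → r_n = 58.5 kips.
R_n = 1 × 49.36 + 4 × 58.5 = 283.4 kips.
Allowable strength R_n/Ω = 283.4 / 2 = 142 kips.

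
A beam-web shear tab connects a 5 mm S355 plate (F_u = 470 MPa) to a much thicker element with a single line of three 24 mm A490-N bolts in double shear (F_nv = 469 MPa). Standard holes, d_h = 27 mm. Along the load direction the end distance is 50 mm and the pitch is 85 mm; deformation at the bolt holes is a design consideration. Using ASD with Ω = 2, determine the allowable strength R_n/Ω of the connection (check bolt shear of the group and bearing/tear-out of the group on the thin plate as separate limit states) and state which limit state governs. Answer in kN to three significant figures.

Bolt shear: A_b = π·24²/4 = 452.4 mm²; R_n = 469 × 452.4 × 3 × 2 / 1000 = 1273 kN → 1273 / 2 = 637 kN.
Bearing (1.2 l_c t F_u ≤ 2.4 d t F_u): upper limit = 2.4·24·5·470 / 1000 = 135.4 kN.
  Edge l_c = 50 − 27/2 = 36.5 → r_n = 102.9 kN; interior l_c = 85 − 27 = 58 → r_n = 135.4 kN.
  R_n,bearing = 1·102.9 + 2·135.4 = 373.7 kN → 373.7 / 2 = 187 kN.
Bearing governs: 187 kN.

187 kN (bearing governs)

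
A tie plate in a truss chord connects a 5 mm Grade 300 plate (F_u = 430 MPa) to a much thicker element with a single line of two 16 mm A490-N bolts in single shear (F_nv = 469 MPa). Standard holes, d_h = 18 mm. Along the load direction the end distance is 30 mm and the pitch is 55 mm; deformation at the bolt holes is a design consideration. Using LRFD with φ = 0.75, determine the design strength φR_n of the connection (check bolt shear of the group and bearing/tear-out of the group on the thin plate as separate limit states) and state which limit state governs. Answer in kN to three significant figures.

Bolt shear: A_b = π·16²/4 = 201.1 mm²; R_n = 469 × 201.1 × 2 × 1 / 1000 = 188.6 kN → 0.75 × 188.6 = 141 kN.
Bearing (1.2 l_c t F_u ≤ 2.4 d t F_u): upper limit = 2.4·16·5·430 / 1000 = 82.56 kN.
  Edge l_c = 30 − 18/2 = 21 → r_n = 54.18 kN; interior l_c = 55 − 18 = 37 → r_n = 82.56 kN.
  R_n,bearing = 1·54.18 + 1·82.56 = 136.7 kN → 0.75 × 136.7 = 103 kN.
Bearing governs: 103 kN.

103 kN (bearing governs)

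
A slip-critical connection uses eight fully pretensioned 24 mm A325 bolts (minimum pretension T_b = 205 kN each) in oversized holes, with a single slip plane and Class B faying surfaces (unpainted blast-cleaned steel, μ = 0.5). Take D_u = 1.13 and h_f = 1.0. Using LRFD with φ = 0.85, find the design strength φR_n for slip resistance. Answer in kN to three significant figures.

R_n = μ · D_u · h_f · T_b · n_s · n_b = 0.5 × 1.13 × 1.0 × 205 × 1 × 8 = 926.6 kN.
Design strength φR_n = 0.85 × 926.6 = 788 kN.

788 kN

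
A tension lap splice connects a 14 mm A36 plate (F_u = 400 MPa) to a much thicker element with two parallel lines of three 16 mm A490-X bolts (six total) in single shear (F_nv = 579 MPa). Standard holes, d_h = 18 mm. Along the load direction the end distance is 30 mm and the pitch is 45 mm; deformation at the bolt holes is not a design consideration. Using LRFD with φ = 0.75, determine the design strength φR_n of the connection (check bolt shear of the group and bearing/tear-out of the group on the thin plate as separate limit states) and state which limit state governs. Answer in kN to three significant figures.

Bolt shear: A_b = π·16²/4 = 201.1 mm²; R_n = 579 × 201.1 × 6 × 1 / 1000 = 698.5 kN → 0.75 × 698.5 = 524 kN.
Bearing (1.5 l_c t F_u ≤ 3.0 d t F_u): upper limit = 3.0·16·14·400 / 1000 = 268.8 kN.
  Edge l_c = 30 − 18/2 = 21 → r_n = 176.4 kN; interior l_c = 45 − 18 = 27 → r_n = 226.8 kN.
  R_n,bearing = 2·176.4 + 4·226.8 = 1260 kN → 0.75 × 1260 = 945 kN.
Bolt shear governs: 524 kN.

524 kN (bolt shear governs)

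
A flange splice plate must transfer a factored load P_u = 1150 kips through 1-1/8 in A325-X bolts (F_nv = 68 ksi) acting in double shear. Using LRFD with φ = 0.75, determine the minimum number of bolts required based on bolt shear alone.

A_b = π·1.125²/4 = 0.994 in².
Per-bolt design strength φR_n = 0.75 × 68 × 0.994 × 2 = 101.4 kips.
n ≥ 1150 / 101.4 = 11.34 → use 12 bolts.

12 bolts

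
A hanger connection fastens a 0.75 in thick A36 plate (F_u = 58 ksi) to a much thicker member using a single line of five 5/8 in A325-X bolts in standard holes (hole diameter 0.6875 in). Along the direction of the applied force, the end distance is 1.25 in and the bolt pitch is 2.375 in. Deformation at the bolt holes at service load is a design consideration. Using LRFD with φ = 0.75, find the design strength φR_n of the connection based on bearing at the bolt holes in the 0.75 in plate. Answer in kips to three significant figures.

Per bolt r_n = 1.2 l_c t F_u ≤ 2.4 d t F_u; upper limit = 2.4 × 0.625 × 0.75 × 58 = 65.25 kips.
Edge bolt: l_c = 1.25 − 0.6875/2 = 0.9062 in → 1.2 × 0.9062 × 0.75 × 58 = 47.31 → r_n = 47.31 kips.
Interior bolts: l_c = 2.375 − 0.6875 = 1.688 in → 1.2 × 1.688 × 0.75 × 58 = 88.09 → r_n = 65.25 kips.
R_n = 1 × 47.31 + 4 × 65.25 = 308.3 kips.
Design strength φR_n = 0.75 × 308.3 = 231 kips.

231 kips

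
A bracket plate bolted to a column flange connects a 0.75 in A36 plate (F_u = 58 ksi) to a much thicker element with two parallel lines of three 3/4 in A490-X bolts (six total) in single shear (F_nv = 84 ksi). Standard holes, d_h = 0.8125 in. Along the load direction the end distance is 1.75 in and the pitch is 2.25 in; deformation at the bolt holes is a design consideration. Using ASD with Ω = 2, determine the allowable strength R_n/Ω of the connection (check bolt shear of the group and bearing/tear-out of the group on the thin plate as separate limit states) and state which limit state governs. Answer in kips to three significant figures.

111 kips (bolt shear governs)

Bolt shear: A_b = π·0.75²/4 = 0.4418 in²; R_n = 84 × 0.4418 × 6 × 1 = 222.7 kips → 222.7 / 2 = 111 kips.
Bearing (1.2 l_c t F_u ≤ 2.4 d t F_u): upper limit = 2.4·0.75·0.75·58 = 78.3 kips.
  Edge l_c = 1.75 − 0.8125/2 = 1.344 → r_n = 70.14 kips; interior l_c = 2.25 − 0.8125 = 1.438 → r_n = 75.04 kips.
  R_n,bearing = 2·70.14 + 4·75.04 = 440.4 kips → 440.4 / 2 = 220 kips.
Bolt shear governs: 111 kips.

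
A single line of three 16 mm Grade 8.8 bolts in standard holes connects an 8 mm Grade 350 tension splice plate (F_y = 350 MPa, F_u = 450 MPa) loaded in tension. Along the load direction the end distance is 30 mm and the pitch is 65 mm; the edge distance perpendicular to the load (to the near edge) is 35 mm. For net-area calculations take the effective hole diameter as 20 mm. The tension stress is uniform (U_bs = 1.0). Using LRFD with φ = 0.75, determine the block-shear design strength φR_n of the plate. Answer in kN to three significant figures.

246 kN

Shear plane L_v = 30 + 2·65 = 160 mm; A_gv = 160 × 8 = 1280 mm².
A_nv = (160 − 2.5·20) × 8 = 880 mm².
A_nt = (35 − 0.5·20) × 8 = 200 mm².
0.6 F_u A_nv = 237.6 kN; 0.6 F_y A_gv = 268.8 kN → shear rupture governs the shear term.
R_n = 237.6 + 1.0 × 450 × 200 / 1000 = 327.6 kN.
Design strength φR_n = 0.75 × 327.6 = 246 kN.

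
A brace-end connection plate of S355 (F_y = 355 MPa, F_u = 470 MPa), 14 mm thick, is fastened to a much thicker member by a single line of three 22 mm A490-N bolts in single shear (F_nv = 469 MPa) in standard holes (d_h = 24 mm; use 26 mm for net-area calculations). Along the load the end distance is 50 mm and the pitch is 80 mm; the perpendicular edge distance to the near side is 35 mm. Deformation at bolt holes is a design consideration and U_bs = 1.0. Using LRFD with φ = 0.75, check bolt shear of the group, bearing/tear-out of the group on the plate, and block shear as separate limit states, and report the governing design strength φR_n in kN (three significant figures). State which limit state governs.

401 kN (bolt shear governs)

Bolt shear: A_b = π·22²/4 = 380.1 mm²; R_n = 469 × 380.1 × 3 × 1 / 1000 = 534.8 kN → 0.75 × 534.8 = 401 kN.
Bearing: edge l_c = 38, r_n = 300 kN; interior l_c = 56, r_n = 347.4 kN; R_n = 300 + 2·347.4 = 994.9 kN → 746 kN.
Block shear: A_gv = 2940, A_nv = 2030, A_nt = 308 mm²; R_n = min(0.6F_uA_nv, 0.6F_yA_gv) + U_bs·F_u·A_nt = 717.2 kN → 538 kN.
Bolt shear governs: 401 kN.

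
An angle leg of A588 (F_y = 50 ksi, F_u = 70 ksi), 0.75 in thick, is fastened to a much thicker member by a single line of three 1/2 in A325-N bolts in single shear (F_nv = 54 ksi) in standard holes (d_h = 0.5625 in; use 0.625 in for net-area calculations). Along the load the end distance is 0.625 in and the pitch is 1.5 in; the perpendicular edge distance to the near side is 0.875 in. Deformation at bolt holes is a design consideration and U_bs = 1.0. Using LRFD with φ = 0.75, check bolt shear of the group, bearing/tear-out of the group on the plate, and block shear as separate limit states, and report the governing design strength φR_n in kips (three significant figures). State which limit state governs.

23.9 kips (bolt shear governs)

Bolt shear: A_b = π·0.5²/4 = 0.1963 in²; R_n = 54 × 0.1963 × 3 × 1 = 31.81 kips → 0.75 × 31.81 = 23.9 kips.
Bearing: edge l_c = 0.3438, r_n = 21.66 kips; interior l_c = 0.9375, r_n = 59.06 kips; R_n = 21.66 + 2·59.06 = 139.8 kips → 105 kips.
Block shear: A_gv = 2.719, A_nv = 1.547, A_nt = 0.4219 in²; R_n = min(0.6F_uA_nv, 0.6F_yA_gv) + U_bs·F_u·A_nt = 94.5 kips → 70.9 kips.
Bolt shear governs: 23.9 kips.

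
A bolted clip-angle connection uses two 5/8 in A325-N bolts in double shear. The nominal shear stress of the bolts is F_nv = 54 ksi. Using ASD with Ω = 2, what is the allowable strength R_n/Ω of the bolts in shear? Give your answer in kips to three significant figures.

33.1 kips

A_b = π × 0.625² / 4 = 0.3068 in².
R_n = F_nv · A_b · n · n_s = 54 × 0.3068 × 2 × 2 = 66.27 kips.
Allowable strength R_n/Ω = 66.27 / 2 = 33.1 kips.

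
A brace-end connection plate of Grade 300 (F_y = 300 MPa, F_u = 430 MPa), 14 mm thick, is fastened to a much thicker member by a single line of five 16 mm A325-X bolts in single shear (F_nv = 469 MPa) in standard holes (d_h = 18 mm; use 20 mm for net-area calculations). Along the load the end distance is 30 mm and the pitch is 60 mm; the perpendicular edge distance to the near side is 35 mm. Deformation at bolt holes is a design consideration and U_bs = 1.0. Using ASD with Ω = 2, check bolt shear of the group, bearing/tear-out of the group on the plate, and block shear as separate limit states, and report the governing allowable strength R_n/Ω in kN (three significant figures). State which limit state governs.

Bolt shear: A_b = π·16²/4 = 201.1 mm²; R_n = 469 × 201.1 × 5 × 1 / 1000 = 471.5 kN → 471.5 / 2 = 236 kN.
Bearing: edge l_c = 21, r_n = 151.7 kN; interior l_c = 42, r_n = 231.2 kN; R_n = 151.7 + 4·231.2 = 1076 kN → 538 kN.
Block shear: A_gv = 3780, A_nv = 2520, A_nt = 350 mm²; R_n = min(0.6F_uA_nv, 0.6F_yA_gv) + U_bs·F_u·A_nt = 800.7 kN → 400 kN.
Bolt shear governs: 236 kN.

236 kN (bolt shear governs)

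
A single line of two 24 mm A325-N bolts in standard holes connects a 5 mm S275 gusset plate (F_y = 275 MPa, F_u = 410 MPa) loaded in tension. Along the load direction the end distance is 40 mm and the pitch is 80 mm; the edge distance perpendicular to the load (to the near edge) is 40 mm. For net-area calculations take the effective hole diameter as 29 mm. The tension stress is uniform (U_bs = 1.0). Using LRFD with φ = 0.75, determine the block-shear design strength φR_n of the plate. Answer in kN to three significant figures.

Shear plane L_v = 40 + 1·80 = 120 mm; A_gv = 120 × 5 = 600 mm².
A_nv = (120 − 1.5·29) × 5 = 382.5 mm².
A_nt = (40 − 0.5·29) × 5 = 127.5 mm².
0.6 F_u A_nv = 94.09 kN; 0.6 F_y A_gv = 99 kN → shear rupture governs the shear term.
R_n = 94.09 + 1.0 × 410 × 127.5 / 1000 = 146.4 kN.
Design strength φR_n = 0.75 × 146.4 = 110 kN.

110 kN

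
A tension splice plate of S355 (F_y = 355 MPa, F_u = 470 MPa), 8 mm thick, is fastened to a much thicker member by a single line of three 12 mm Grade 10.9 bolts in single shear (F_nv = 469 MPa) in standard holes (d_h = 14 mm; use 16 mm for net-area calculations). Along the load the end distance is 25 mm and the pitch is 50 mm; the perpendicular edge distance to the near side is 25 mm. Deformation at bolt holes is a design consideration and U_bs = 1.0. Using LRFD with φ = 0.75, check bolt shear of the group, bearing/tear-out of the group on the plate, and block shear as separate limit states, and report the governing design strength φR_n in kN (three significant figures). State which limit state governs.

119 kN (bolt shear governs)

Bolt shear: A_b = π·12²/4 = 113.1 mm²; R_n = 469 × 113.1 × 3 × 1 / 1000 = 159.1 kN → 0.75 × 159.1 = 119 kN.
Bearing: edge l_c = 18, r_n = 81.22 kN; interior l_c = 36, r_n = 108.3 kN; R_n = 81.22 + 2·108.3 = 297.8 kN → 223 kN.
Block shear: A_gv = 1000, A_nv = 680, A_nt = 136 mm²; R_n = min(0.6F_uA_nv, 0.6F_yA_gv) + U_bs·F_u·A_nt = 255.7 kN → 192 kN.
Bolt shear governs: 119 kN.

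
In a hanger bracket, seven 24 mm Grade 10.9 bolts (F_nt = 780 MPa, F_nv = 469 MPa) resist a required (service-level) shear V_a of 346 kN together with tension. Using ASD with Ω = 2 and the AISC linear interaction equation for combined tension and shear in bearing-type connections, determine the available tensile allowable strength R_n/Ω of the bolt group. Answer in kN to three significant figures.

A_b = π·24²/4 = 452.4 mm²; f_rv = 346 × 1000 / (7 × 452.4) = 109.3 MPa.
F'_nt = 1.3 F_nt − (Ω F_nt / F_nv) f_rv = 1.3·780 − (2·780/469)·109.3 = 650.6 MPa, capped at F_nt → F'_nt = 650.6 MPa.
R_n = F'_nt · A_b · n = 650.6 × 452.4 × 7 / 1000 = 2060 kN.
Allowable strength R_n/Ω = 2060 / 2 = 1030 kN.

1030 kN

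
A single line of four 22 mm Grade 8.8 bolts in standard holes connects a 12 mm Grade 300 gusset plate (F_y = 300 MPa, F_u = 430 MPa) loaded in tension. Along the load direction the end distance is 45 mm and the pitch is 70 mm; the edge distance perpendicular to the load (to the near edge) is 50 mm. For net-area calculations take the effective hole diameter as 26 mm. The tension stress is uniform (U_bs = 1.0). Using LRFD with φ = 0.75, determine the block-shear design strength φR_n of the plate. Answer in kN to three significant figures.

524 kN

Shear plane L_v = 45 + 3·70 = 255 mm; A_gv = 255 × 12 = 3060 mm².
A_nv = (255 − 3.5·26) × 12 = 1968 mm².
A_nt = (50 − 0.5·26) × 12 = 444 mm².
0.6 F_u A_nv = 507.7 kN; 0.6 F_y A_gv = 550.8 kN → shear rupture governs the shear term.
R_n = 507.7 + 1.0 × 430 × 444 / 1000 = 698.7 kN.
Design strength φR_n = 0.75 × 698.7 = 524 kN.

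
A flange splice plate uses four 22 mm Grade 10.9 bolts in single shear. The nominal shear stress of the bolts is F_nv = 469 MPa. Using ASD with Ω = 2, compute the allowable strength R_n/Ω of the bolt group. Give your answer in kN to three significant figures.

357 kN

A_b = π × 22² / 4 = 380.1 mm².
R_n = F_nv · A_b · n · n_s = 469 × 380.1 × 4 × 1 / 1000 = 713.1 kN.
Allowable strength R_n/Ω = 713.1 / 2 = 357 kN.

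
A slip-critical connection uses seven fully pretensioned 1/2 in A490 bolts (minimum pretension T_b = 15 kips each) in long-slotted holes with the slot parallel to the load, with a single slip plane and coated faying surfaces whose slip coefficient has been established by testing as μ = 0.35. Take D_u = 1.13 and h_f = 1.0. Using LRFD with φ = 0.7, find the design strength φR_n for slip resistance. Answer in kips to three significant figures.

29.1 kips

R_n = μ · D_u · h_f · T_b · n_s · n_b = 0.35 × 1.13 × 1.0 × 15 × 1 × 7 = 41.53 kips.
Design strength φR_n = 0.7 × 41.53 = 29.1 kips.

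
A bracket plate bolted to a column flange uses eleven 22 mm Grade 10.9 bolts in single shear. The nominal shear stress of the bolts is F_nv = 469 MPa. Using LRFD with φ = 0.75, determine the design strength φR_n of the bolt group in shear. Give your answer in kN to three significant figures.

A_b = π × 22² / 4 = 380.1 mm².
R_n = F_nv · A_b · n · n_s = 469 × 380.1 × 11 × 1 / 1000 = 1961 kN.
Design strength φR_n = 0.75 × 1961 = 1470 kN.

1470 kN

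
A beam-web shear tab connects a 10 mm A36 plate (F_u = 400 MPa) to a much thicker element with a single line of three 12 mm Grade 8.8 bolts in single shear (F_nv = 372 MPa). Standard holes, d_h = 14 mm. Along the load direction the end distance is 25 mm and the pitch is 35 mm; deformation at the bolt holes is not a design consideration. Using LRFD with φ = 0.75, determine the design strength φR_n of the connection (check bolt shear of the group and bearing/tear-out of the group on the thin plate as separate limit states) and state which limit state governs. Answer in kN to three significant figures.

94.7 kN (bolt shear governs)

Bolt shear: A_b = π·12²/4 = 113.1 mm²; R_n = 372 × 113.1 × 3 × 1 / 1000 = 126.2 kN → 0.75 × 126.2 = 94.7 kN.
Bearing (1.5 l_c t F_u ≤ 3.0 d t F_u): upper limit = 3.0·12·10·400 / 1000 = 144 kN.
  Edge l_c = 25 − 14/2 = 18 → r_n = 108 kN; interior l_c = 35 − 14 = 21 → r_n = 126 kN.
  R_n,bearing = 1·108 + 2·126 = 360 kN → 0.75 × 360 = 270 kN.
Bolt shear governs: 94.7 kN.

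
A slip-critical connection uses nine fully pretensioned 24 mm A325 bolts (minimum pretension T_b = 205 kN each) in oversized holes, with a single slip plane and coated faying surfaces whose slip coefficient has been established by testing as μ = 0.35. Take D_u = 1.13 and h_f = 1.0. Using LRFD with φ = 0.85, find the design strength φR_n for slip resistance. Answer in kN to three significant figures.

620 kN

R_n = μ · D_u · h_f · T_b · n_s · n_b = 0.35 × 1.13 × 1.0 × 205 × 1 × 9 = 729.7 kN.
Design strength φR_n = 0.85 × 729.7 = 620 kN.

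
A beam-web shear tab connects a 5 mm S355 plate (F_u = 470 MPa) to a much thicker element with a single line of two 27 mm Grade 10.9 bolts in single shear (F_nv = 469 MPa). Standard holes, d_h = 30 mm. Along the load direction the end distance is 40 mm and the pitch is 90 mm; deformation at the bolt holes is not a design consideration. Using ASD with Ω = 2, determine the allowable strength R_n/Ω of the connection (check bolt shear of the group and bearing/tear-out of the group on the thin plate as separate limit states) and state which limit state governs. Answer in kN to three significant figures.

139 kN (bearing governs)

Bolt shear: A_b = π·27²/4 = 572.6 mm²; R_n = 469 × 572.6 × 2 × 1 / 1000 = 537.1 kN → 537.1 / 2 = 269 kN.
Bearing (1.5 l_c t F_u ≤ 3.0 d t F_u): upper limit = 3.0·27·5·470 / 1000 = 190.3 kN.
  Edge l_c = 40 − 30/2 = 25 → r_n = 88.12 kN; interior l_c = 90 − 30 = 60 → r_n = 190.3 kN.
  R_n,bearing = 1·88.12 + 1·190.3 = 278.5 kN → 278.5 / 2 = 139 kN.
Bearing governs: 139 kN.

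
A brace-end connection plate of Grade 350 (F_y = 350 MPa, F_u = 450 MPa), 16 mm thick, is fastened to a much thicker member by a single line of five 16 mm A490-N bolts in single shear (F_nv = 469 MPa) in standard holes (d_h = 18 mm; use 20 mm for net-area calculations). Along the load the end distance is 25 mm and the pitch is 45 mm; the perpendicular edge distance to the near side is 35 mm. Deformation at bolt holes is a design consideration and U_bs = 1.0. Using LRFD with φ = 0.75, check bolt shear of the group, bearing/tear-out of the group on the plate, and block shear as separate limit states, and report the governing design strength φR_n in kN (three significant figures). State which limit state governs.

354 kN (bolt shear governs)

Bolt shear: A_b = π·16²/4 = 201.1 mm²; R_n = 469 × 201.1 × 5 × 1 / 1000 = 471.5 kN → 0.75 × 471.5 = 354 kN.
Bearing: edge l_c = 16, r_n = 138.2 kN; interior l_c = 27, r_n = 233.3 kN; R_n = 138.2 + 4·233.3 = 1071 kN → 804 kN.
Block shear: A_gv = 3280, A_nv = 1840, A_nt = 400 mm²; R_n = min(0.6F_uA_nv, 0.6F_yA_gv) + U_bs·F_u·A_nt = 676.8 kN → 508 kN.
Bolt shear governs: 354 kN.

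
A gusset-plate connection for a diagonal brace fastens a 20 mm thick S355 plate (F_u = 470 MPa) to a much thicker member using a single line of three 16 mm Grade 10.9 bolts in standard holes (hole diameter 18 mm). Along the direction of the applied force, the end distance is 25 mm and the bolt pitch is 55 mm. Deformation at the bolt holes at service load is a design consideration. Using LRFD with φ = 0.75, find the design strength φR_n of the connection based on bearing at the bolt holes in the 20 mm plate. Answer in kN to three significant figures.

677 kN

Per bolt r_n = 1.2 l_c t F_u ≤ 2.4 d t F_u; upper limit = 2.4 × 16 × 20 × 470 / 1000 = 361 kN.
Edge bolt: l_c = 25 − 18/2 = 16 mm → 1.2 × 16 × 20 × 470 / 1000 = 180.5 → r_n = 180.5 kN.
Interior bolts: l_c = 55 − 18 = 37 mm → 1.2 × 37 × 20 × 470 / 1000 = 417.4 → r_n = 361 kN.
R_n = 1 × 180.5 + 2 × 361 = 902.4 kN.
Design strength φR_n = 0.75 × 902.4 = 677 kN.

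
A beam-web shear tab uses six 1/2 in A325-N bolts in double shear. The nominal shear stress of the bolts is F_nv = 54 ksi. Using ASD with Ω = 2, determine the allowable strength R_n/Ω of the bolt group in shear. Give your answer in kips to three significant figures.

A_b = π × 0.5² / 4 = 0.1963 in².
R_n = F_nv · A_b · n · n_s = 54 × 0.1963 × 6 × 2 = 127.2 kips.
Allowable strength R_n/Ω = 127.2 / 2 = 63.6 kips.

63.6 kips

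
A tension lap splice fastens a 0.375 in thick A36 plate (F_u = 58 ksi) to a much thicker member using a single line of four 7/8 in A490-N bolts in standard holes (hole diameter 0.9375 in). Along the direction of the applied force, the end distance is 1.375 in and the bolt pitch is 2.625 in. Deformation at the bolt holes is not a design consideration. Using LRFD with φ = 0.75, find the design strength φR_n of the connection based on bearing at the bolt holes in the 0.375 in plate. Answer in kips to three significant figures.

146 kips

Per bolt r_n = 1.5 l_c t F_u ≤ 3.0 d t F_u; upper limit = 3.0 × 0.875 × 0.375 × 58 = 57.09 kips.
Edge bolt: l_c = 1.375 − 0.9375/2 = 0.9062 in → 1.5 × 0.9062 × 0.375 × 58 = 29.57 → r_n = 29.57 kips.
Interior bolts: l_c = 2.625 − 0.9375 = 1.688 in → 1.5 × 1.688 × 0.375 × 58 = 55.05 → r_n = 55.05 kips.
R_n = 1 × 29.57 + 3 × 55.05 = 194.7 kips.
Design strength φR_n = 0.75 × 194.7 = 146 kips.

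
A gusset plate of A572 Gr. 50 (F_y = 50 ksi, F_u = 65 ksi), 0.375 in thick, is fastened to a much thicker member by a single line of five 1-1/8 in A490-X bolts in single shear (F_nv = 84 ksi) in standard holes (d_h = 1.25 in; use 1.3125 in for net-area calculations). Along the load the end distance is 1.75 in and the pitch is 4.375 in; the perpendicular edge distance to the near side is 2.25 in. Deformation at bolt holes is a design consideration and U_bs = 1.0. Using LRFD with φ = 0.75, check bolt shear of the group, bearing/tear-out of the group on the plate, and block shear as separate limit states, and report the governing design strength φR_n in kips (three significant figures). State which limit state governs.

Bolt shear: A_b = π·1.125²/4 = 0.994 in²; R_n = 84 × 0.994 × 5 × 1 = 417.5 kips → 0.75 × 417.5 = 313 kips.
Bearing: edge l_c = 1.125, r_n = 32.91 kips; interior l_c = 3.125, r_n = 65.81 kips; R_n = 32.91 + 4·65.81 = 296.2 kips → 222 kips.
Block shear: A_gv = 7.219, A_nv = 5.004, A_nt = 0.5977 in²; R_n = min(0.6F_uA_nv, 0.6F_yA_gv) + U_bs·F_u·A_nt = 234 kips → 176 kips.
Block shear governs: 176 kips.

176 kips (block shear governs)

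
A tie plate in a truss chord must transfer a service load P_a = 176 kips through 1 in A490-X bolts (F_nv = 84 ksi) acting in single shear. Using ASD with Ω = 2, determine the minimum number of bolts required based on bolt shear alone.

6 bolts

A_b = π·1²/4 = 0.7854 in².
Per-bolt allowable strength R_n/Ω = 84 × 0.7854 × 1 / 2 = 32.99 kips.
n ≥ 176 / 32.99 = 5.335 → use 6 bolts.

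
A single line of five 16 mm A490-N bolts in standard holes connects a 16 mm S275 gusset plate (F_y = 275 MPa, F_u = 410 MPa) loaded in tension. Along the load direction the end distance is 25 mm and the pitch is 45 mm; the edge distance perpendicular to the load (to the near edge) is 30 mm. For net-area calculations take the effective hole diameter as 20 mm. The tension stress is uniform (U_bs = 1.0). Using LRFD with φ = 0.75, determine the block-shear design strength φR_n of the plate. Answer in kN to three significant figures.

Shear plane L_v = 25 + 4·45 = 205 mm; A_gv = 205 × 16 = 3280 mm².
A_nv = (205 − 4.5·20) × 16 = 1840 mm².
A_nt = (30 − 0.5·20) × 16 = 320 mm².
0.6 F_u A_nv = 452.6 kN; 0.6 F_y A_gv = 541.2 kN → shear rupture governs the shear term.
R_n = 452.6 + 1.0 × 410 × 320 / 1000 = 583.8 kN.
Design strength φR_n = 0.75 × 583.8 = 438 kN.

438 kN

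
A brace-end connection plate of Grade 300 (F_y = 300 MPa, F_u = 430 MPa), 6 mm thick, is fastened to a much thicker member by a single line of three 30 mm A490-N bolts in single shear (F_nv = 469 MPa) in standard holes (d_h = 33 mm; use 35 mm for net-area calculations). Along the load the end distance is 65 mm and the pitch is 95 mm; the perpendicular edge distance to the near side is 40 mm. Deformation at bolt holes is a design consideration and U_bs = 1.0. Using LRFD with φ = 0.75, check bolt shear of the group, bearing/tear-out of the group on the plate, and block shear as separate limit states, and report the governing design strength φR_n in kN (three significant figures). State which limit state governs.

Bolt shear: A_b = π·30²/4 = 706.9 mm²; R_n = 469 × 706.9 × 3 × 1 / 1000 = 994.5 kN → 0.75 × 994.5 = 746 kN.
Bearing: edge l_c = 48.5, r_n = 150.2 kN; interior l_c = 62, r_n = 185.8 kN; R_n = 150.2 + 2·185.8 = 521.7 kN → 391 kN.
Block shear: A_gv = 1530, A_nv = 1005, A_nt = 135 mm²; R_n = min(0.6F_uA_nv, 0.6F_yA_gv) + U_bs·F_u·A_nt = 317.3 kN → 238 kN.
Block shear governs: 238 kN.

238 kN (block shear governs)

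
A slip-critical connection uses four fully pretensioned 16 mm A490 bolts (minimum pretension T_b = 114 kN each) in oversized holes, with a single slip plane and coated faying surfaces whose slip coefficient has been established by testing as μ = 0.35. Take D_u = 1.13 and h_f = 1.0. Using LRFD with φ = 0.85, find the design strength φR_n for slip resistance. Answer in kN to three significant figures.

R_n = μ · D_u · h_f · T_b · n_s · n_b = 0.35 × 1.13 × 1.0 × 114 × 1 × 4 = 180.3 kN.
Design strength φR_n = 0.85 × 180.3 = 153 kN.

153 kN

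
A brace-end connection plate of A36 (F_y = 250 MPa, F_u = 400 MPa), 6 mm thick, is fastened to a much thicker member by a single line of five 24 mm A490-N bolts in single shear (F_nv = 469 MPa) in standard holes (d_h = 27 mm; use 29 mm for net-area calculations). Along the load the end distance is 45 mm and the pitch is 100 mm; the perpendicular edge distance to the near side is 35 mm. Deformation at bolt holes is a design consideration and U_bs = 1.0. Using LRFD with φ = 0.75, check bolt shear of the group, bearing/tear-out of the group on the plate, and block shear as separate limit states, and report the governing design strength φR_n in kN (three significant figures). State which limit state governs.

Bolt shear: A_b = π·24²/4 = 452.4 mm²; R_n = 469 × 452.4 × 5 × 1 / 1000 = 1061 kN → 0.75 × 1061 = 796 kN.
Bearing: edge l_c = 31.5, r_n = 90.72 kN; interior l_c = 73, r_n = 138.2 kN; R_n = 90.72 + 4·138.2 = 643.7 kN → 483 kN.
Block shear: A_gv = 2670, A_nv = 1887, A_nt = 123 mm²; R_n = min(0.6F_uA_nv, 0.6F_yA_gv) + U_bs·F_u·A_nt = 449.7 kN → 337 kN.
Block shear governs: 337 kN.

337 kN (block shear governs)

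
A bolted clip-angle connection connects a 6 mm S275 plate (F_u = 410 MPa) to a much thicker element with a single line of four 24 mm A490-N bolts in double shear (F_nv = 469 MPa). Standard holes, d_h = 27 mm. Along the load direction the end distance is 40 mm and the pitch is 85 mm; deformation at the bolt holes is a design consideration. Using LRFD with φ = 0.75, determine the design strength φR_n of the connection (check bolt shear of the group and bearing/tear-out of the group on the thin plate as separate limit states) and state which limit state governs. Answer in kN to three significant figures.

Bolt shear: A_b = π·24²/4 = 452.4 mm²; R_n = 469 × 452.4 × 4 × 2 / 1000 = 1697 kN → 0.75 × 1697 = 1270 kN.
Bearing (1.2 l_c t F_u ≤ 2.4 d t F_u): upper limit = 2.4·24·6·410 / 1000 = 141.7 kN.
  Edge l_c = 40 − 27/2 = 26.5 → r_n = 78.23 kN; interior l_c = 85 − 27 = 58 → r_n = 141.7 kN.
  R_n,bearing = 1·78.23 + 3·141.7 = 503.3 kN → 0.75 × 503.3 = 377 kN.
Bearing governs: 377 kN.

377 kN (bearing governs)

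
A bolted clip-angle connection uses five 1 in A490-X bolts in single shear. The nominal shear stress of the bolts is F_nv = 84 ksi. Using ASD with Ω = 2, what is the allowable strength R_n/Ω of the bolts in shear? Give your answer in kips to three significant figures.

165 kips

A_b = π × 1² / 4 = 0.7854 in².
R_n = F_nv · A_b · n · n_s = 84 × 0.7854 × 5 × 1 = 329.9 kips.
Allowable strength R_n/Ω = 329.9 / 2 = 165 kips.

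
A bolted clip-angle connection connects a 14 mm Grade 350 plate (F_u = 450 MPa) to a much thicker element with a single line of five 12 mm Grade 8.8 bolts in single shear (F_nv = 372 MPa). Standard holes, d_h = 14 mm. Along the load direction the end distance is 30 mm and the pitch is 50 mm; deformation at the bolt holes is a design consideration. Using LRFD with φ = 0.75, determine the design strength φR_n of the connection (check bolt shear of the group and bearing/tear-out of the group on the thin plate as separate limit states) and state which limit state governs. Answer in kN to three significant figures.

158 kN (bolt shear governs)

Bolt shear: A_b = π·12²/4 = 113.1 mm²; R_n = 372 × 113.1 × 5 × 1 / 1000 = 210.4 kN → 0.75 × 210.4 = 158 kN.
Bearing (1.2 l_c t F_u ≤ 2.4 d t F_u): upper limit = 2.4·12·14·450 / 1000 = 181.4 kN.
  Edge l_c = 30 − 14/2 = 23 → r_n = 173.9 kN; interior l_c = 50 − 14 = 36 → r_n = 181.4 kN.
  R_n,bearing = 1·173.9 + 4·181.4 = 899.6 kN → 0.75 × 899.6 = 675 kN.
Bolt shear governs: 158 kN.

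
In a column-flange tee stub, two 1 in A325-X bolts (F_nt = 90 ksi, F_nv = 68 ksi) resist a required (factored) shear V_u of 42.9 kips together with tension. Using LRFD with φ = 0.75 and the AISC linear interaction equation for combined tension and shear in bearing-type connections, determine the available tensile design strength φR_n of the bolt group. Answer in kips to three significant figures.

A_b = π·1²/4 = 0.7854 in²; f_rv = 42.9 / (2 × 0.7854) = 27.31 ksi.
F'_nt = 1.3 F_nt − (F_nt / φF_nv) f_rv = 1.3·90 − (90/(0.75·68))·27.31 = 68.8 ksi, capped at F_nt → F'_nt = 68.8 ksi.
R_n = F'_nt · A_b · n = 68.8 × 0.7854 × 2 = 108.1 kips.
Design strength φR_n = 0.75 × 108.1 = 81.1 kips.

81.1 kips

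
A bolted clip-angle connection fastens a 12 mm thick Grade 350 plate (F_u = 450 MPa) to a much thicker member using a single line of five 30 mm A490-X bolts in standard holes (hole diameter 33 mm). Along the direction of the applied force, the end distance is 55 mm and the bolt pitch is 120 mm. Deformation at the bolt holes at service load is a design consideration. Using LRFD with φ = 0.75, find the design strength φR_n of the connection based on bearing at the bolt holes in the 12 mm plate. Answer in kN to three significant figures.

Per bolt r_n = 1.2 l_c t F_u ≤ 2.4 d t F_u; upper limit = 2.4 × 30 × 12 × 450 / 1000 = 388.8 kN.
Edge bolt: l_c = 55 − 33/2 = 38.5 mm → 1.2 × 38.5 × 12 × 450 / 1000 = 249.5 → r_n = 249.5 kN.
Interior bolts: l_c = 120 − 33 = 87 mm → 1.2 × 87 × 12 × 450 / 1000 = 563.8 → r_n = 388.8 kN.
R_n = 1 × 249.5 + 4 × 388.8 = 1805 kN.
Design strength φR_n = 0.75 × 1805 = 1350 kN.

1350 kN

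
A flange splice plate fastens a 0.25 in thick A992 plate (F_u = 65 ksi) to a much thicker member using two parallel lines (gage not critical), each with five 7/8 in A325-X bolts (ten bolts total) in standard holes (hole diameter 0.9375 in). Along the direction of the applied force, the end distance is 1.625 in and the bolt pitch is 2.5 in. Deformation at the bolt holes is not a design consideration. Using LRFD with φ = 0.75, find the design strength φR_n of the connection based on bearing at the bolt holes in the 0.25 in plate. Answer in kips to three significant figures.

Per bolt r_n = 1.5 l_c t F_u ≤ 3.0 d t F_u; upper limit = 3.0 × 0.875 × 0.25 × 65 = 42.66 kips.
Edge bolt: l_c = 1.625 − 0.9375/2 = 1.156 in → 1.5 × 1.156 × 0.25 × 65 = 28.18 → r_n = 28.18 kips.
Interior bolts: l_c = 2.5 − 0.9375 = 1.562 in → 1.5 × 1.562 × 0.25 × 65 = 38.09 → r_n = 38.09 kips.
R_n = 2 × 28.18 + 8 × 38.09 = 361.1 kips.
Design strength φR_n = 0.75 × 361.1 = 271 kips.

271 kips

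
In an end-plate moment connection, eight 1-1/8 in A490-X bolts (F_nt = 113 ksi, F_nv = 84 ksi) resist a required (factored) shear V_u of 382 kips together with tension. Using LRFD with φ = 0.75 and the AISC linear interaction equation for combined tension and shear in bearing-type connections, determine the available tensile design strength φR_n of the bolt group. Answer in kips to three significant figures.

362 kips

A_b = π·1.125²/4 = 0.994 in²; f_rv = 382 / (8 × 0.994) = 48.04 ksi.
F'_nt = 1.3 F_nt − (F_nt / φF_nv) f_rv = 1.3·113 − (113/(0.75·84))·48.04 = 60.74 ksi, capped at F_nt → F'_nt = 60.74 ksi.
R_n = F'_nt · A_b · n = 60.74 × 0.994 × 8 = 483 kips.
Design strength φR_n = 0.75 × 483 = 362 kips.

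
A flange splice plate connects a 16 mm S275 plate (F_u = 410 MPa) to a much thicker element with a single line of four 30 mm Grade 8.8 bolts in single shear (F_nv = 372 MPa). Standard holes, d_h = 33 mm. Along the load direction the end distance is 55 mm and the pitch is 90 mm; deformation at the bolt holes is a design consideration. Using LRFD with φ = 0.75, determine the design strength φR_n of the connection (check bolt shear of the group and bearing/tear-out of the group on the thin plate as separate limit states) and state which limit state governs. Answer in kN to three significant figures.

Bolt shear: A_b = π·30²/4 = 706.9 mm²; R_n = 372 × 706.9 × 4 × 1 / 1000 = 1052 kN → 0.75 × 1052 = 789 kN.
Bearing (1.2 l_c t F_u ≤ 2.4 d t F_u): upper limit = 2.4·30·16·410 / 1000 = 472.3 kN.
  Edge l_c = 55 − 33/2 = 38.5 → r_n = 303.1 kN; interior l_c = 90 − 33 = 57 → r_n = 448.7 kN.
  R_n,bearing = 1·303.1 + 3·448.7 = 1649 kN → 0.75 × 1649 = 1240 kN.
Bolt shear governs: 789 kN.

789 kN (bolt shear governs)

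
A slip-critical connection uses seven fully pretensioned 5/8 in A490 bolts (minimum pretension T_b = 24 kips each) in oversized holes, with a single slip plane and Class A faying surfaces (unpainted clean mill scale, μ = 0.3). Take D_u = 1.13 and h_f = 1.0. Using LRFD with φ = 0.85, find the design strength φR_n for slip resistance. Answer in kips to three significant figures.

R_n = μ · D_u · h_f · T_b · n_s · n_b = 0.3 × 1.13 × 1.0 × 24 × 1 × 7 = 56.95 kips.
Design strength φR_n = 0.85 × 56.95 = 48.4 kips.

48.4 kips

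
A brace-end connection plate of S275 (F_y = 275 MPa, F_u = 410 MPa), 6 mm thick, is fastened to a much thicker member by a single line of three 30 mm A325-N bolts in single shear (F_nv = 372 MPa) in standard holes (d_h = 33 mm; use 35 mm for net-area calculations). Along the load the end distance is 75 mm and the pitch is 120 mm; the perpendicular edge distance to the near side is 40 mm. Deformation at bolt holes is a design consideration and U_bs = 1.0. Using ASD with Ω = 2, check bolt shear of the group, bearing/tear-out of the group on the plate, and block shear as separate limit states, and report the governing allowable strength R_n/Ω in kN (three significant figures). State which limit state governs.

Bolt shear: A_b = π·30²/4 = 706.9 mm²; R_n = 372 × 706.9 × 3 × 1 / 1000 = 788.9 kN → 788.9 / 2 = 394 kN.
Bearing: edge l_c = 58.5, r_n = 172.7 kN; interior l_c = 87, r_n = 177.1 kN; R_n = 172.7 + 2·177.1 = 526.9 kN → 263 kN.
Block shear: A_gv = 1890, A_nv = 1365, A_nt = 135 mm²; R_n = min(0.6F_uA_nv, 0.6F_yA_gv) + U_bs·F_u·A_nt = 367.2 kN → 184 kN.
Block shear governs: 184 kN.

184 kN (block shear governs)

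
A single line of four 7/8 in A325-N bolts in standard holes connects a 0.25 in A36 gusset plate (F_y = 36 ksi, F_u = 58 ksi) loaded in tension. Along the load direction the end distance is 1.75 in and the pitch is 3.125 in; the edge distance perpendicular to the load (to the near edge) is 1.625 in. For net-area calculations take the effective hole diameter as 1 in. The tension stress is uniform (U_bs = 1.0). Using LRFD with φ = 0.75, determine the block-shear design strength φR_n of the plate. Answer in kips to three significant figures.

57.3 kips

Shear plane L_v = 1.75 + 3·3.125 = 11.12 in; A_gv = 11.12 × 0.25 = 2.781 in².
A_nv = (11.12 − 3.5·1) × 0.25 = 1.906 in².
A_nt = (1.625 − 0.5·1) × 0.25 = 0.2812 in².
0.6 F_u A_nv = 66.34 kips; 0.6 F_y A_gv = 60.07 kips → shear yielding governs the shear term.
R_n = 60.07 + 1.0 × 58 × 0.2812 = 76.39 kips.
Design strength φR_n = 0.75 × 76.39 = 57.3 kips.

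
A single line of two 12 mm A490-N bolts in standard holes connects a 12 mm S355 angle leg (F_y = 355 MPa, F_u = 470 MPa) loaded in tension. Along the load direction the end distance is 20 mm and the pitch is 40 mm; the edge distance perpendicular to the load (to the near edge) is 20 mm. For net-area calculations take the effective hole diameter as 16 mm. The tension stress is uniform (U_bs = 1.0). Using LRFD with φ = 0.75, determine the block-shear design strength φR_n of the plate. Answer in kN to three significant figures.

142 kN

Shear plane L_v = 20 + 1·40 = 60 mm; A_gv = 60 × 12 = 720 mm².
A_nv = (60 − 1.5·16) × 12 = 432 mm².
A_nt = (20 − 0.5·16) × 12 = 144 mm².
0.6 F_u A_nv = 121.8 kN; 0.6 F_y A_gv = 153.4 kN → shear rupture governs the shear term.
R_n = 121.8 + 1.0 × 470 × 144 / 1000 = 189.5 kN.
Design strength φR_n = 0.75 × 189.5 = 142 kN.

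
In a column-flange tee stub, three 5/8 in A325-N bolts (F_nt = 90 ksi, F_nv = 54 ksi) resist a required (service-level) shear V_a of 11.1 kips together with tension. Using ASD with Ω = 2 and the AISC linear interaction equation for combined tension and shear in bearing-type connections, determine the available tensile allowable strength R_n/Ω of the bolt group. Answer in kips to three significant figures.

35.3 kips

A_b = π·0.625²/4 = 0.3068 in²; f_rv = 11.1 / (3 × 0.3068) = 12.06 ksi.
F'_nt = 1.3 F_nt − (Ω F_nt / F_nv) f_rv = 1.3·90 − (2·90/54)·12.06 = 76.8 ksi, capped at F_nt → F'_nt = 76.8 ksi.
R_n = F'_nt · A_b · n = 76.8 × 0.3068 × 3 = 70.69 kips.
Allowable strength R_n/Ω = 70.69 / 2 = 35.3 kips.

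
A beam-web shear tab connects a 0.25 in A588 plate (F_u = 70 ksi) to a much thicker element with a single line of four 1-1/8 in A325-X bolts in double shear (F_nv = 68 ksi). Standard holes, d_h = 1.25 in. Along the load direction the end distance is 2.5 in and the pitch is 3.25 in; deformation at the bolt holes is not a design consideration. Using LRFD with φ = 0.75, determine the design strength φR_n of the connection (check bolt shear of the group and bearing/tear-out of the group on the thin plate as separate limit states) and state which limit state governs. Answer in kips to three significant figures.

Bolt shear: A_b = π·1.125²/4 = 0.994 in²; R_n = 68 × 0.994 × 4 × 2 = 540.7 kips → 0.75 × 540.7 = 406 kips.
Bearing (1.5 l_c t F_u ≤ 3.0 d t F_u): upper limit = 3.0·1.125·0.25·70 = 59.06 kips.
  Edge l_c = 2.5 − 1.25/2 = 1.875 → r_n = 49.22 kips; interior l_c = 3.25 − 1.25 = 2 → r_n = 52.5 kips.
  R_n,bearing = 1·49.22 + 3·52.5 = 206.7 kips → 0.75 × 206.7 = 155 kips.
Bearing governs: 155 kips.

155 kips (bearing governs)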